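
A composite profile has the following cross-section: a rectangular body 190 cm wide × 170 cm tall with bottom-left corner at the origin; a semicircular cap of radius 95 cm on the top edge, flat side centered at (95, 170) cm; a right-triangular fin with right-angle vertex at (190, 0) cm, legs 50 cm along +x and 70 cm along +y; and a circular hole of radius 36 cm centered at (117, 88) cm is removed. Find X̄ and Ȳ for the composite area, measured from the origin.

rectangular body: A = 190 × 170 = 32300.00, centroid at (95.00, 85.00).
semicircular top: A = ½π·95² = 14176.44, centroid at (95.00, 210.32).
triangular fin: A = ½·50·70 = 1750.00, centroid at (206.67, 23.33).
hole: A = −π·36² = -4071.50, centroid at (117.00, 88.00).
ΣA = 44154.93 cm², ΣAX̄ = 4300562.19 cm³, ΣAȲ = 5409618.57 cm³.
X̄ = 4300562.19/44154.93 = 97.40 cm; Ȳ = 5409618.57/44154.93 = 122.51 cm.

X̄ = 97.40 cm, Ȳ = 122.51 cm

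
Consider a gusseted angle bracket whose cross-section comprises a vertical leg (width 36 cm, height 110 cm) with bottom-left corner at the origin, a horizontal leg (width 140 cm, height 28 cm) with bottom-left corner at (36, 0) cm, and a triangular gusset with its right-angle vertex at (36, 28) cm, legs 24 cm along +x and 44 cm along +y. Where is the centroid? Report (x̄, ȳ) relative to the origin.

vertical leg: A = 36 × 110 = 3960.00, centroid at (18.00, 55.00).
horizontal leg: A = 140 × 28 = 3920.00, centroid at (106.00, 14.00).
gusset: A = ½·24·44 = 528.00, centroid at (44.00, 42.67).
ΣA = 8408.00 cm², ΣAx̄ = 510032.00 cm³, ΣAȳ = 295208.00 cm³.
x̄ = 510032.00/8408.00 = 60.66 cm; ȳ = 295208.00/8408.00 = 35.11 cm.

x̄ = 60.66 cm, ȳ = 35.11 cm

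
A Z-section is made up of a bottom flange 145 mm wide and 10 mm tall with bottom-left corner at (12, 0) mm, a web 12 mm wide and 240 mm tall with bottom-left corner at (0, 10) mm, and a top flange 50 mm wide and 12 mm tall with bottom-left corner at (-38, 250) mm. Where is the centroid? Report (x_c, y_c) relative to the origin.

bottom flange: A = 145 × 10 = 1450.00, centroid at (84.50, 5.00).
web: A = 12 × 240 = 2880.00, centroid at (6.00, 130.00).
top flange: A = 50 × 12 = 600.00, centroid at (-13.00, 256.00).
ΣA = 4930.00 mm², ΣAx_c = 132005.00 mm³, ΣAy_c = 535250.00 mm³.
x_c = 132005.00/4930.00 = 26.78 mm; y_c = 535250.00/4930.00 = 108.57 mm.

x_c = 26.78 mm, y_c = 108.57 mm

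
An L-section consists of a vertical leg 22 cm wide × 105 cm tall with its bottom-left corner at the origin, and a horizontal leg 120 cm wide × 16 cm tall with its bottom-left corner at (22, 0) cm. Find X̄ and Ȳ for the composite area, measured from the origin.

X̄ = 43.23 cm, Ȳ = 32.30 cm

Part | A | x̄ᵢ | ȳᵢ | A·x̄ᵢ | A·ȳᵢ
vertical leg | 2310.00 | 11.00 | 52.50 | 25410.00 | 121275.00
horizontal leg | 1920.00 | 82.00 | 8.00 | 157440.00 | 15360.00
Σ | 4230.00 |  |  | 182850.00 | 136635.00
X̄ = 182850.00 / 4230.00 = 43.23 cm
Ȳ = 136635.00 / 4230.00 = 32.30 cm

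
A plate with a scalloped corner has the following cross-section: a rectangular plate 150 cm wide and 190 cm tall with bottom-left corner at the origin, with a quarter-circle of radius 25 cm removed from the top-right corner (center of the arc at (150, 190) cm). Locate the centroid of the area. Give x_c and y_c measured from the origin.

plate: A = 150 × 190 = 28500.00, centroid at (75.00, 95.00).
removed quarter-circle: A = −¼π·25² = -490.87, centroid at (139.39, 179.39).
ΣA = 28009.13 cm², ΣAx_c = 2069077.26 cm³, ΣAy_c = 2619442.30 cm³.
x_c = 2069077.26/28009.13 = 73.87 cm; y_c = 2619442.30/28009.13 = 93.52 cm.

x_c = 73.87 cm, y_c = 93.52 cm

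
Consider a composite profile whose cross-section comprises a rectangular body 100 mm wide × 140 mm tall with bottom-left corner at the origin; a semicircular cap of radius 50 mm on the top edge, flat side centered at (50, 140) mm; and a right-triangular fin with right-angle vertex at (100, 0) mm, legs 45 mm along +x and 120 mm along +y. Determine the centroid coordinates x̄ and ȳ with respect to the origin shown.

Part | A | x̄ᵢ | ȳᵢ | A·x̄ᵢ | A·ȳᵢ
rectangular body | 14000.00 | 50.00 | 70.00 | 700000.00 | 980000.00
semicircular top | 3926.99 | 50.00 | 161.22 | 196349.54 | 633112.05
triangular fin | 2700.00 | 115.00 | 40.00 | 310500.00 | 108000.00
Σ | 20626.99 |  |  | 1206849.54 | 1721112.05
x̄ = 1206849.54 / 20626.99 = 58.51 mm
ȳ = 1721112.05 / 20626.99 = 83.44 mm

x̄ = 58.51 mm, ȳ = 83.44 mm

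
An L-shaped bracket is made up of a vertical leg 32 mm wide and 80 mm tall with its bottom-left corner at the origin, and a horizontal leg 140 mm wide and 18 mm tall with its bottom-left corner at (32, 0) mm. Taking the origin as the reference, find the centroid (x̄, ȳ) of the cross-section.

vertical leg: A = 32 × 80 = 2560.00, centroid at (16.00, 40.00).
horizontal leg: A = 140 × 18 = 2520.00, centroid at (102.00, 9.00).
ΣA = 5080.00 mm²
ΣAx̄ = (2560.00)(16.00) + (2520.00)(102.00) = 298000.00 mm³
ΣAȳ = (2560.00)(40.00) + (2520.00)(9.00) = 125080.00 mm³
x̄ = 298000.00 / 5080.00 = 58.66 mm
ȳ = 125080.00 / 5080.00 = 24.62 mm

x̄ = 58.66 mm, ȳ = 24.62 mm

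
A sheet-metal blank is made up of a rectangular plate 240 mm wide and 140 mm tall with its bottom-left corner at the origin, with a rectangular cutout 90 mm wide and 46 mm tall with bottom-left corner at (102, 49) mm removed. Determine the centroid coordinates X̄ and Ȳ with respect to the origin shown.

Part | A | x̄ᵢ | ȳᵢ | A·x̄ᵢ | A·ȳᵢ
plate | 33600.00 | 120.00 | 70.00 | 4032000.00 | 2352000.00
hole | -4140.00 | 147.00 | 72.00 | -608580.00 | -298080.00
Σ | 29460.00 |  |  | 3423420.00 | 2053920.00
X̄ = 3423420.00 / 29460.00 = 116.21 mm
Ȳ = 2053920.00 / 29460.00 = 69.72 mm

X̄ = 116.21 mm, Ȳ = 69.72 mm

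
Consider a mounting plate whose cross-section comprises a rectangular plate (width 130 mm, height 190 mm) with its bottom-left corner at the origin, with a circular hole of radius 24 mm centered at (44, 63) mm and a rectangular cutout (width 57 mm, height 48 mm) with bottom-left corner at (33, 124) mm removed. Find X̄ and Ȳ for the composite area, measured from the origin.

X̄ = 67.36 mm, Ȳ = 90.68 mm

plate: A = 130 × 190 = 24700.00, centroid at (65.00, 95.00).
hole 1: A = −π·24² = -1809.56, centroid at (44.00, 63.00).
hole 2: A = −(57 × 48) = -2736.00, centroid at (61.50, 148.00).
ΣA = 20154.44 mm², ΣAX̄ = 1357615.48 mm³, ΣAȲ = 1827569.89 mm³.
X̄ = 1357615.48/20154.44 = 67.36 mm; Ȳ = 1827569.89/20154.44 = 90.68 mm.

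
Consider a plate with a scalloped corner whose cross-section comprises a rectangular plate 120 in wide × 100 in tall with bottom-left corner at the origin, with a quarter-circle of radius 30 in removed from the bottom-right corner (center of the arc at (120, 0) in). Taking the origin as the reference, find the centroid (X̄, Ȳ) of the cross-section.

plate: A = 120 × 100 = 12000.00, centroid at (60.00, 50.00).
removed quarter-circle: A = −¼π·30² = -706.86, centroid at (107.27, 12.73).
ΣA = 11293.14 in², ΣAX̄ = 644177.00 in³, ΣAȲ = 591000.00 in³.
X̄ = 644177.00/11293.14 = 57.04 in; Ȳ = 591000.00/11293.14 = 52.33 in.

X̄ = 57.04 in, Ȳ = 52.33 in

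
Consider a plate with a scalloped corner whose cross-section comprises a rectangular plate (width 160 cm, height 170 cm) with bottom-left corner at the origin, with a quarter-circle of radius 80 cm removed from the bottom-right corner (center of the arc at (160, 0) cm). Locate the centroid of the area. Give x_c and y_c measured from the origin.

x_c = 69.56 cm, y_c = 96.57 cm

plate: A = 160 × 170 = 27200.00, centroid at (80.00, 85.00).
removed quarter-circle: A = −¼π·80² = -5026.55, centroid at (126.05, 33.95).
ΣA = 22173.45 cm², ΣAx_c = 1542418.95 cm³, ΣAy_c = 2141333.33 cm³.
x_c = 1542418.95/22173.45 = 69.56 cm; y_c = 2141333.33/22173.45 = 96.57 cm.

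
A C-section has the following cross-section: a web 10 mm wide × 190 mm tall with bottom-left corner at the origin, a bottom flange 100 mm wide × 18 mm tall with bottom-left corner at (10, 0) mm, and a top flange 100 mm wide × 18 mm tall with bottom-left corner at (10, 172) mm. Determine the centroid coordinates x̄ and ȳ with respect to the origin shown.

web: A = 10 × 190 = 1900.00, centroid at (5.00, 95.00).
bottom flange: A = 100 × 18 = 1800.00, centroid at (60.00, 9.00).
top flange: A = 100 × 18 = 1800.00, centroid at (60.00, 181.00).
ΣA = 5500.00 mm²
ΣAx̄ = (1900.00)(5.00) + (1800.00)(60.00) + (1800.00)(60.00) = 225500.00 mm³
ΣAȳ = (1900.00)(95.00) + (1800.00)(9.00) + (1800.00)(181.00) = 522500.00 mm³
x̄ = 225500.00 / 5500.00 = 41.00 mm
ȳ = 522500.00 / 5500.00 = 95.00 mm

x̄ = 41.00 mm, ȳ = 95.00 mm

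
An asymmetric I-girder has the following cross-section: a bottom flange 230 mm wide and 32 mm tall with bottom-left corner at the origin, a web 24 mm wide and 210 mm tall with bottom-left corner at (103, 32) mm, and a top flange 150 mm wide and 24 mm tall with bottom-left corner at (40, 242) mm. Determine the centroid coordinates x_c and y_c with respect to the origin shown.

bottom flange: A = 230 × 32 = 7360.00, centroid at (115.00, 16.00).
web: A = 24 × 210 = 5040.00, centroid at (115.00, 137.00).
top flange: A = 150 × 24 = 3600.00, centroid at (115.00, 254.00).
ΣA = 16000.00 mm²
ΣAx_c = (7360.00)(115.00) + (5040.00)(115.00) + (3600.00)(115.00) = 1840000.00 mm³
ΣAy_c = (7360.00)(16.00) + (5040.00)(137.00) + (3600.00)(254.00) = 1722640.00 mm³
x_c = 1840000.00 / 16000.00 = 115.00 mm
y_c = 1722640.00 / 16000.00 = 107.67 mm

x_c = 115.00 mm, y_c = 107.67 mm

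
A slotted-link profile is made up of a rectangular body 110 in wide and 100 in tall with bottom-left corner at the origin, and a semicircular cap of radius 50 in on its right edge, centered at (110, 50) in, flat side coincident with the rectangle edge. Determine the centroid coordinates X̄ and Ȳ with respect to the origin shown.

rectangular body: A = 110 × 100 = 11000.00, centroid at (55.00, 50.00).
semicircular end: A = ½π·50² = 3926.99, centroid at (131.22, 50.00).
ΣA = 14926.99 in², ΣAX̄ = 1120302.32 in³, ΣAȲ = 746349.54 in³.
X̄ = 1120302.32/14926.99 = 75.05 in; Ȳ = 746349.54/14926.99 = 50.00 in.

X̄ = 75.05 in, Ȳ = 50.00 in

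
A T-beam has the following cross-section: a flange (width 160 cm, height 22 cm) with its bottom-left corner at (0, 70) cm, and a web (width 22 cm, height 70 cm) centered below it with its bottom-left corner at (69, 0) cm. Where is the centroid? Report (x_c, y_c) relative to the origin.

web: A = 22 × 70 = 1540.00, centroid at (80.00, 35.00).
flange: A = 160 × 22 = 3520.00, centroid at (80.00, 81.00).
ΣA = 5060.00 cm²
ΣAx_c = (1540.00)(80.00) + (3520.00)(80.00) = 404800.00 cm³
ΣAy_c = (1540.00)(35.00) + (3520.00)(81.00) = 339020.00 cm³
x_c = 404800.00 / 5060.00 = 80.00 cm
y_c = 339020.00 / 5060.00 = 67.00 cm

x_c = 80.00 cm, y_c = 67.00 cm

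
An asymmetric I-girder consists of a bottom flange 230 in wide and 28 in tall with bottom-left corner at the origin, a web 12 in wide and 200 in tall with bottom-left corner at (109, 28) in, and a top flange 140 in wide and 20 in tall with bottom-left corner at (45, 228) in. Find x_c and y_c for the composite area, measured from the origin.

bottom flange: A = 230 × 28 = 6440.00, centroid at (115.00, 14.00).
web: A = 12 × 200 = 2400.00, centroid at (115.00, 128.00).
top flange: A = 140 × 20 = 2800.00, centroid at (115.00, 238.00).
ΣA = 11640.00 in²
ΣAx_c = (6440.00)(115.00) + (2400.00)(115.00) + (2800.00)(115.00) = 1338600.00 in³
ΣAy_c = (6440.00)(14.00) + (2400.00)(128.00) + (2800.00)(238.00) = 1063760.00 in³
x_c = 1338600.00 / 11640.00 = 115.00 in
y_c = 1063760.00 / 11640.00 = 91.39 in

x_c = 115.00 in, y_c = 91.39 in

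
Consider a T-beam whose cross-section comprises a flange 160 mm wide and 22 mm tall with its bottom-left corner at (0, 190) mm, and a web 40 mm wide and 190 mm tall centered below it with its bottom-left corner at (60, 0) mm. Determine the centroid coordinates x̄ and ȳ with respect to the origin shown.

Part | A | x̄ᵢ | ȳᵢ | A·x̄ᵢ | A·ȳᵢ
web | 7600.00 | 80.00 | 95.00 | 608000.00 | 722000.00
flange | 3520.00 | 80.00 | 201.00 | 281600.00 | 707520.00
Σ | 11120.00 |  |  | 889600.00 | 1429520.00
x̄ = 889600.00 / 11120.00 = 80.00 mm
ȳ = 1429520.00 / 11120.00 = 128.55 mm

x̄ = 80.00 mm, ȳ = 128.55 mm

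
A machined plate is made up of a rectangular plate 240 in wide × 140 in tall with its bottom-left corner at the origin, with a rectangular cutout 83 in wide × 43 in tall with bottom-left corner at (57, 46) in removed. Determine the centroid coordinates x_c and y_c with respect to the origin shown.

Part | A | x̄ᵢ | ȳᵢ | A·x̄ᵢ | A·ȳᵢ
plate | 33600.00 | 120.00 | 70.00 | 4032000.00 | 2352000.00
hole | -3569.00 | 98.50 | 67.50 | -351546.50 | -240907.50
Σ | 30031.00 |  |  | 3680453.50 | 2111092.50
x_c = 3680453.50 / 30031.00 = 122.56 in
y_c = 2111092.50 / 30031.00 = 70.30 in

x_c = 122.56 in, y_c = 70.30 in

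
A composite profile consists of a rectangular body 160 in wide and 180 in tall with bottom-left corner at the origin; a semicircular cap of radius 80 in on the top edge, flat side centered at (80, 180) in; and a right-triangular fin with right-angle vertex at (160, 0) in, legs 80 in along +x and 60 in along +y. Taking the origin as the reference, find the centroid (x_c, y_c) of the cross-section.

x_c = 86.21 in, y_c = 116.13 in

rectangular body: A = 160 × 180 = 28800.00, centroid at (80.00, 90.00).
semicircular top: A = ½π·80² = 10053.10, centroid at (80.00, 213.95).
triangular fin: A = ½·80·60 = 2400.00, centroid at (186.67, 20.00).
ΣA = 41253.10 in²
ΣAx_c = (28800.00)(80.00) + (10053.10)(80.00) + (2400.00)(186.67) = 3556247.72 in³
ΣAy_c = (28800.00)(90.00) + (10053.10)(213.95) + (2400.00)(20.00) = 4790890.70 in³
x_c = 3556247.72 / 41253.10 = 86.21 in
y_c = 4790890.70 / 41253.10 = 116.13 in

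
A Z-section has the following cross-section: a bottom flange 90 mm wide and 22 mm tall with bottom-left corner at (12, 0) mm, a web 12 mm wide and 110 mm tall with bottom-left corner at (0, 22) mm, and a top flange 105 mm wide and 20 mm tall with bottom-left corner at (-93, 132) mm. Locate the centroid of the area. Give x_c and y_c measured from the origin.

x_c = 6.62 mm, y_c = 78.08 mm

bottom flange: A = 90 × 22 = 1980.00, centroid at (57.00, 11.00).
web: A = 12 × 110 = 1320.00, centroid at (6.00, 77.00).
top flange: A = 105 × 20 = 2100.00, centroid at (-40.50, 142.00).
ΣA = 5400.00 mm², ΣAx_c = 35730.00 mm³, ΣAy_c = 421620.00 mm³.
x_c = 35730.00/5400.00 = 6.62 mm; y_c = 421620.00/5400.00 = 78.08 mm.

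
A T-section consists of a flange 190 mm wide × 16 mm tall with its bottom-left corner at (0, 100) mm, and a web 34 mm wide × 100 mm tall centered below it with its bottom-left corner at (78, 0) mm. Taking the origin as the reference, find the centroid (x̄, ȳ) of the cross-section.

web: A = 34 × 100 = 3400.00, centroid at (95.00, 50.00).
flange: A = 190 × 16 = 3040.00, centroid at (95.00, 108.00).
ΣA = 6440.00 mm²
ΣAx̄ = (3400.00)(95.00) + (3040.00)(95.00) = 611800.00 mm³
ΣAȳ = (3400.00)(50.00) + (3040.00)(108.00) = 498320.00 mm³
x̄ = 611800.00 / 6440.00 = 95.00 mm
ȳ = 498320.00 / 6440.00 = 77.38 mm

x̄ = 95.00 mm, ȳ = 77.38 mm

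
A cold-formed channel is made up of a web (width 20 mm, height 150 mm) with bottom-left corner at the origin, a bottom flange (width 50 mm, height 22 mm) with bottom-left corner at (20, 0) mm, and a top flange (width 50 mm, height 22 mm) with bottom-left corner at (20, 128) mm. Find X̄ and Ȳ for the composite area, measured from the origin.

X̄ = 24.81 mm, Ȳ = 75.00 mm

Part | A | x̄ᵢ | ȳᵢ | A·x̄ᵢ | A·ȳᵢ
web | 3000.00 | 10.00 | 75.00 | 30000.00 | 225000.00
bottom flange | 1100.00 | 45.00 | 11.00 | 49500.00 | 12100.00
top flange | 1100.00 | 45.00 | 139.00 | 49500.00 | 152900.00
Σ | 5200.00 |  |  | 129000.00 | 390000.00
X̄ = 129000.00 / 5200.00 = 24.81 mm
Ȳ = 390000.00 / 5200.00 = 75.00 mm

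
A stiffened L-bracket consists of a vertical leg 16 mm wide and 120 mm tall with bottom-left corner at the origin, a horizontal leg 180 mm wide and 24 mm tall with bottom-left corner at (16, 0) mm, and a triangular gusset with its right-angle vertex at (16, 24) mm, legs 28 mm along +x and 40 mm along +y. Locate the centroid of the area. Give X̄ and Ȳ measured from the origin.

vertical leg: A = 16 × 120 = 1920.00, centroid at (8.00, 60.00).
horizontal leg: A = 180 × 24 = 4320.00, centroid at (106.00, 12.00).
gusset: A = ½·28·40 = 560.00, centroid at (25.33, 37.33).
ΣA = 6800.00 mm², ΣAX̄ = 487466.67 mm³, ΣAȲ = 187946.67 mm³.
X̄ = 487466.67/6800.00 = 71.69 mm; Ȳ = 187946.67/6800.00 = 27.64 mm.

X̄ = 71.69 mm, Ȳ = 27.64 mm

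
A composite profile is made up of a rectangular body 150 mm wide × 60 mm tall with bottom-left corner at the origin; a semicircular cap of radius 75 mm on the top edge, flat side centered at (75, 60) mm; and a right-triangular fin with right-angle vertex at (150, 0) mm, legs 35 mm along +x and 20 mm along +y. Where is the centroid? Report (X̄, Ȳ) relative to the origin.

rectangular body: A = 150 × 60 = 9000.00, centroid at (75.00, 30.00).
semicircular top: A = ½π·75² = 8835.73, centroid at (75.00, 91.83).
triangular fin: A = ½·35·20 = 350.00, centroid at (161.67, 6.67).
ΣA = 18185.73 mm², ΣAX̄ = 1394263.03 mm³, ΣAȲ = 1083727.09 mm³.
X̄ = 1394263.03/18185.73 = 76.67 mm; Ȳ = 1083727.09/18185.73 = 59.59 mm.

X̄ = 76.67 mm, Ȳ = 59.59 mm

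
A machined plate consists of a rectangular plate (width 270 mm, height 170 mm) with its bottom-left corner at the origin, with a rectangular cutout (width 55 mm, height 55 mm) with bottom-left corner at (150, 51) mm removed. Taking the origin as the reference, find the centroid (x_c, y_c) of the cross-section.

plate: A = 270 × 170 = 45900.00, centroid at (135.00, 85.00).
hole: A = −(55 × 55) = -3025.00, centroid at (177.50, 78.50).
ΣA = 42875.00 mm², ΣAx_c = 5659562.50 mm³, ΣAy_c = 3664037.50 mm³.
x_c = 5659562.50/42875.00 = 132.00 mm; y_c = 3664037.50/42875.00 = 85.46 mm.

x_c = 132.00 mm, y_c = 85.46 mm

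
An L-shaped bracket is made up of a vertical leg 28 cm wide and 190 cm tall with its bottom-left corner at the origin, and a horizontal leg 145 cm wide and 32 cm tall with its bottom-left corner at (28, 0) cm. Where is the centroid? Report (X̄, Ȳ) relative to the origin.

X̄ = 54.30 cm, Ȳ = 58.20 cm

Part | A | x̄ᵢ | ȳᵢ | A·x̄ᵢ | A·ȳᵢ
vertical leg | 5320.00 | 14.00 | 95.00 | 74480.00 | 505400.00
horizontal leg | 4640.00 | 100.50 | 16.00 | 466320.00 | 74240.00
Σ | 9960.00 |  |  | 540800.00 | 579640.00
X̄ = 540800.00 / 9960.00 = 54.30 cm
Ȳ = 579640.00 / 9960.00 = 58.20 cm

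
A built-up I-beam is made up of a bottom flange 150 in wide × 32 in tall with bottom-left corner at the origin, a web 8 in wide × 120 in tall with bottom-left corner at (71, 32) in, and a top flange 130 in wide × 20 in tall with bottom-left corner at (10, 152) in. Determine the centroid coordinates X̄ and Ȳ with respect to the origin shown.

X̄ = 75.00 in, Ȳ = 70.13 in

bottom flange: A = 150 × 32 = 4800.00, centroid at (75.00, 16.00).
web: A = 8 × 120 = 960.00, centroid at (75.00, 92.00).
top flange: A = 130 × 20 = 2600.00, centroid at (75.00, 162.00).
ΣA = 8360.00 in²
ΣAX̄ = (4800.00)(75.00) + (960.00)(75.00) + (2600.00)(75.00) = 627000.00 in³
ΣAȲ = (4800.00)(16.00) + (960.00)(92.00) + (2600.00)(162.00) = 586320.00 in³
X̄ = 627000.00 / 8360.00 = 75.00 in
Ȳ = 586320.00 / 8360.00 = 70.13 in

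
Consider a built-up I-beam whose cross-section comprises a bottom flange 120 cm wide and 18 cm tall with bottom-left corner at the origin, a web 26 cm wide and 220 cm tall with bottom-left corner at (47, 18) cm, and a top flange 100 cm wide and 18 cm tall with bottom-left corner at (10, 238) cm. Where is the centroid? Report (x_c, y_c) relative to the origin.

bottom flange: A = 120 × 18 = 2160.00, centroid at (60.00, 9.00).
web: A = 26 × 220 = 5720.00, centroid at (60.00, 128.00).
top flange: A = 100 × 18 = 1800.00, centroid at (60.00, 247.00).
ΣA = 9680.00 cm², ΣAx_c = 580800.00 cm³, ΣAy_c = 1196200.00 cm³.
x_c = 580800.00/9680.00 = 60.00 cm; y_c = 1196200.00/9680.00 = 123.57 cm.

x_c = 60.00 cm, y_c = 123.57 cm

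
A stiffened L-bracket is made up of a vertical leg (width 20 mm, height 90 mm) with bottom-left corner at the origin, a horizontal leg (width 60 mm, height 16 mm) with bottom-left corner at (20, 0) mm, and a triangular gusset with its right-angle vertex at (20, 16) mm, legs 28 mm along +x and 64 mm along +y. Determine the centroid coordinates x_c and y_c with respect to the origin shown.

x_c = 25.24 mm, y_c = 33.41 mm

Part | A | x̄ᵢ | ȳᵢ | A·x̄ᵢ | A·ȳᵢ
vertical leg | 1800.00 | 10.00 | 45.00 | 18000.00 | 81000.00
horizontal leg | 960.00 | 50.00 | 8.00 | 48000.00 | 7680.00
gusset | 896.00 | 29.33 | 37.33 | 26282.67 | 33450.67
Σ | 3656.00 |  |  | 92282.67 | 122130.67
x_c = 92282.67 / 3656.00 = 25.24 mm
y_c = 122130.67 / 3656.00 = 33.41 mm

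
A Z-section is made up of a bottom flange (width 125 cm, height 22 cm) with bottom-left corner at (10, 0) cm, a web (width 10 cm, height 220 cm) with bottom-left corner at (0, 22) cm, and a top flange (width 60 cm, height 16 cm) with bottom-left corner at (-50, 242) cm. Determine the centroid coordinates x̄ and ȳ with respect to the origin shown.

x̄ = 32.35 cm, ȳ = 94.86 cm

Part | A | x̄ᵢ | ȳᵢ | A·x̄ᵢ | A·ȳᵢ
bottom flange | 2750.00 | 72.50 | 11.00 | 199375.00 | 30250.00
web | 2200.00 | 5.00 | 132.00 | 11000.00 | 290400.00
top flange | 960.00 | -20.00 | 250.00 | -19200.00 | 240000.00
Σ | 5910.00 |  |  | 191175.00 | 560650.00
x̄ = 191175.00 / 5910.00 = 32.35 cm
ȳ = 560650.00 / 5910.00 = 94.86 cm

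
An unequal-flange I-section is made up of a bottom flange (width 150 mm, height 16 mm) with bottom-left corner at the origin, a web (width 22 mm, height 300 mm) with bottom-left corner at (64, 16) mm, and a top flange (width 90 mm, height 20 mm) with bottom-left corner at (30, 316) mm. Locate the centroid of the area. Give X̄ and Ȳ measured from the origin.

X̄ = 75.00 mm, Ȳ = 157.56 mm

Part | A | x̄ᵢ | ȳᵢ | A·x̄ᵢ | A·ȳᵢ
bottom flange | 2400.00 | 75.00 | 8.00 | 180000.00 | 19200.00
web | 6600.00 | 75.00 | 166.00 | 495000.00 | 1095600.00
top flange | 1800.00 | 75.00 | 326.00 | 135000.00 | 586800.00
Σ | 10800.00 |  |  | 810000.00 | 1701600.00
X̄ = 810000.00 / 10800.00 = 75.00 mm
Ȳ = 1701600.00 / 10800.00 = 157.56 mm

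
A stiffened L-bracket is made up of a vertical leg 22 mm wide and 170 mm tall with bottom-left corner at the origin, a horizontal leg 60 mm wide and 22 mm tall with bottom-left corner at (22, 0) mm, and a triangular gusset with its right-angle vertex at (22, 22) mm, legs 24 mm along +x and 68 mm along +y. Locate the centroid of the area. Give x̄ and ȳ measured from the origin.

vertical leg: A = 22 × 170 = 3740.00, centroid at (11.00, 85.00).
horizontal leg: A = 60 × 22 = 1320.00, centroid at (52.00, 11.00).
gusset: A = ½·24·68 = 816.00, centroid at (30.00, 44.67).
ΣA = 5876.00 mm²
ΣAx̄ = (3740.00)(11.00) + (1320.00)(52.00) + (816.00)(30.00) = 134260.00 mm³
ΣAȳ = (3740.00)(85.00) + (1320.00)(11.00) + (816.00)(44.67) = 368868.00 mm³
x̄ = 134260.00 / 5876.00 = 22.85 mm
ȳ = 368868.00 / 5876.00 = 62.78 mm

x̄ = 22.85 mm, ȳ = 62.78 mm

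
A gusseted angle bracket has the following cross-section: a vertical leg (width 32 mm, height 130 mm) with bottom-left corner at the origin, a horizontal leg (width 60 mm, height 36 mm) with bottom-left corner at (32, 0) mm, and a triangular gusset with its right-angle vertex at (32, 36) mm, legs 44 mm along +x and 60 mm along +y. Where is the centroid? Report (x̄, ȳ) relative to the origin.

vertical leg: A = 32 × 130 = 4160.00, centroid at (16.00, 65.00).
horizontal leg: A = 60 × 36 = 2160.00, centroid at (62.00, 18.00).
gusset: A = ½·44·60 = 1320.00, centroid at (46.67, 56.00).
ΣA = 7640.00 mm²
ΣAx̄ = (4160.00)(16.00) + (2160.00)(62.00) + (1320.00)(46.67) = 262080.00 mm³
ΣAȳ = (4160.00)(65.00) + (2160.00)(18.00) + (1320.00)(56.00) = 383200.00 mm³
x̄ = 262080.00 / 7640.00 = 34.30 mm
ȳ = 383200.00 / 7640.00 = 50.16 mm

x̄ = 34.30 mm, ȳ = 50.16 mm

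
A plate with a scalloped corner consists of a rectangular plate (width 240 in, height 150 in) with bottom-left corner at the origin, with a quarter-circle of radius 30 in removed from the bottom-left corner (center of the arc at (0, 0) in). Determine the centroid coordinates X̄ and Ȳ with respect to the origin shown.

X̄ = 122.15 in, Ȳ = 76.25 in

plate: A = 240 × 150 = 36000.00, centroid at (120.00, 75.00).
removed quarter-circle: A = −¼π·30² = -706.86, centroid at (12.73, 12.73).
ΣA = 35293.14 in²
ΣAX̄ = (36000.00)(120.00) + (-706.86)(12.73) = 4311000.00 in³
ΣAȲ = (36000.00)(75.00) + (-706.86)(12.73) = 2691000.00 in³
X̄ = 4311000.00 / 35293.14 = 122.15 in
Ȳ = 2691000.00 / 35293.14 = 76.25 in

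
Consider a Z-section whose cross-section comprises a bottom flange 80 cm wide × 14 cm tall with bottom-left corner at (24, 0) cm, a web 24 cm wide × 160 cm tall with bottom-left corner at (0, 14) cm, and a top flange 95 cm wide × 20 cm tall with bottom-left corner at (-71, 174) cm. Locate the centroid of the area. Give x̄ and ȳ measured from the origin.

bottom flange: A = 80 × 14 = 1120.00, centroid at (64.00, 7.00).
web: A = 24 × 160 = 3840.00, centroid at (12.00, 94.00).
top flange: A = 95 × 20 = 1900.00, centroid at (-23.50, 184.00).
ΣA = 6860.00 cm²
ΣAx̄ = (1120.00)(64.00) + (3840.00)(12.00) + (1900.00)(-23.50) = 73110.00 cm³
ΣAȳ = (1120.00)(7.00) + (3840.00)(94.00) + (1900.00)(184.00) = 718400.00 cm³
x̄ = 73110.00 / 6860.00 = 10.66 cm
ȳ = 718400.00 / 6860.00 = 104.72 cm

x̄ = 10.66 cm, ȳ = 104.72 cm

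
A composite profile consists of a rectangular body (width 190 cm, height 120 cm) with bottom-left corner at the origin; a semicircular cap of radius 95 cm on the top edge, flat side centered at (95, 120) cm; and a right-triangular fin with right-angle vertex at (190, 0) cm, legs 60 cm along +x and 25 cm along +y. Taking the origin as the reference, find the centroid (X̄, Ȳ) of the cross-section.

X̄ = 97.29 cm, Ȳ = 96.67 cm

rectangular body: A = 190 × 120 = 22800.00, centroid at (95.00, 60.00).
semicircular top: A = ½π·95² = 14176.44, centroid at (95.00, 160.32).
triangular fin: A = ½·60·25 = 750.00, centroid at (210.00, 8.33).
ΣA = 37726.44 cm²
ΣAX̄ = (22800.00)(95.00) + (14176.44)(95.00) + (750.00)(210.00) = 3670261.50 cm³
ΣAȲ = (22800.00)(60.00) + (14176.44)(160.32) + (750.00)(8.33) = 3647005.76 cm³
X̄ = 3670261.50 / 37726.44 = 97.29 cm
Ȳ = 3647005.76 / 37726.44 = 96.67 cm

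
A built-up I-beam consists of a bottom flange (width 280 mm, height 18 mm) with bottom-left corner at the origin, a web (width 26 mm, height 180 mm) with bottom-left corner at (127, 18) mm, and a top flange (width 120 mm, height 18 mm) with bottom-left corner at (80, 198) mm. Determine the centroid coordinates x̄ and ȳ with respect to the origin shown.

x̄ = 140.00 mm, ȳ = 84.00 mm

Part | A | x̄ᵢ | ȳᵢ | A·x̄ᵢ | A·ȳᵢ
bottom flange | 5040.00 | 140.00 | 9.00 | 705600.00 | 45360.00
web | 4680.00 | 140.00 | 108.00 | 655200.00 | 505440.00
top flange | 2160.00 | 140.00 | 207.00 | 302400.00 | 447120.00
Σ | 11880.00 |  |  | 1663200.00 | 997920.00
x̄ = 1663200.00 / 11880.00 = 140.00 mm
ȳ = 997920.00 / 11880.00 = 84.00 mm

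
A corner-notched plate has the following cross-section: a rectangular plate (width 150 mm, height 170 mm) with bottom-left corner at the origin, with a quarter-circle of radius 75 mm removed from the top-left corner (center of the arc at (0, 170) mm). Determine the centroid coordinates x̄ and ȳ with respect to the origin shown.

x̄ = 84.05 mm, ȳ = 73.86 mm

Part | A | x̄ᵢ | ȳᵢ | A·x̄ᵢ | A·ȳᵢ
plate | 25500.00 | 75.00 | 85.00 | 1912500.00 | 2167500.00
removed quarter-circle | -4417.86 | 31.83 | 138.17 | -140625.00 | -610411.99
Σ | 21082.14 |  |  | 1771875.00 | 1557088.01
x̄ = 1771875.00 / 21082.14 = 84.05 mm
ȳ = 1557088.01 / 21082.14 = 73.86 mm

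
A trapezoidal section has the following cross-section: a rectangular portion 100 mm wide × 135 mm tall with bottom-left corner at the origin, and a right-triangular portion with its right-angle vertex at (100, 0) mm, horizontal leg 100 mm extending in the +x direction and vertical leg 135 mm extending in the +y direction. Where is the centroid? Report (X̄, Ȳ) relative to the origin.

X̄ = 77.78 mm, Ȳ = 60.00 mm

rectangular portion: A = 100 × 135 = 13500.00, centroid at (50.00, 67.50).
triangular portion: A = ½·100·135 = 6750.00, centroid at (133.33, 45.00).
ΣA = 20250.00 mm², ΣAX̄ = 1575000.00 mm³, ΣAȲ = 1215000.00 mm³.
X̄ = 1575000.00/20250.00 = 77.78 mm; Ȳ = 1215000.00/20250.00 = 60.00 mm.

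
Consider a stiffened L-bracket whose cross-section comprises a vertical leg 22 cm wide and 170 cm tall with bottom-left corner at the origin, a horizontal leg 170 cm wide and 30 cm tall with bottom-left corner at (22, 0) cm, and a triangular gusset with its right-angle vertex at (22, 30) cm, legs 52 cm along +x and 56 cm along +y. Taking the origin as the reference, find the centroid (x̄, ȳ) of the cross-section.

Part | A | x̄ᵢ | ȳᵢ | A·x̄ᵢ | A·ȳᵢ
vertical leg | 3740.00 | 11.00 | 85.00 | 41140.00 | 317900.00
horizontal leg | 5100.00 | 107.00 | 15.00 | 545700.00 | 76500.00
gusset | 1456.00 | 39.33 | 48.67 | 57269.33 | 70858.67
Σ | 10296.00 |  |  | 644109.33 | 465258.67
x̄ = 644109.33 / 10296.00 = 62.56 cm
ȳ = 465258.67 / 10296.00 = 45.19 cm

x̄ = 62.56 cm, ȳ = 45.19 cm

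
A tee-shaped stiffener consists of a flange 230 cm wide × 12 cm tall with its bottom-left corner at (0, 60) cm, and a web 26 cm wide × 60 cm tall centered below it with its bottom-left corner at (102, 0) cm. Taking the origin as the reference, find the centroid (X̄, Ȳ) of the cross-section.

web: A = 26 × 60 = 1560.00, centroid at (115.00, 30.00).
flange: A = 230 × 12 = 2760.00, centroid at (115.00, 66.00).
ΣA = 4320.00 cm², ΣAX̄ = 496800.00 cm³, ΣAȲ = 228960.00 cm³.
X̄ = 496800.00/4320.00 = 115.00 cm; Ȳ = 228960.00/4320.00 = 53.00 cm.

X̄ = 115.00 cm, Ȳ = 53.00 cm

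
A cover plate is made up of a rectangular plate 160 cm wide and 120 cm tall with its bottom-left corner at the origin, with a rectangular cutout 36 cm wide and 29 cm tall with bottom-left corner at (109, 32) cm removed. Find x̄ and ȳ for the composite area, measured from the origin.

Part | A | x̄ᵢ | ȳᵢ | A·x̄ᵢ | A·ȳᵢ
plate | 19200.00 | 80.00 | 60.00 | 1536000.00 | 1152000.00
hole | -1044.00 | 127.00 | 46.50 | -132588.00 | -48546.00
Σ | 18156.00 |  |  | 1403412.00 | 1103454.00
x̄ = 1403412.00 / 18156.00 = 77.30 cm
ȳ = 1103454.00 / 18156.00 = 60.78 cm

x̄ = 77.30 cm, ȳ = 60.78 cm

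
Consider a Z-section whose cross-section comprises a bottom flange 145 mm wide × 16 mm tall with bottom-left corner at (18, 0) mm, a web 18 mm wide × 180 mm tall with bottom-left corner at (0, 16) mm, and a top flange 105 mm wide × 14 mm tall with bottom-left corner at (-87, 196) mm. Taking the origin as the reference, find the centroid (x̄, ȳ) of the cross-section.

x̄ = 26.80 mm, ȳ = 93.94 mm

Part | A | x̄ᵢ | ȳᵢ | A·x̄ᵢ | A·ȳᵢ
bottom flange | 2320.00 | 90.50 | 8.00 | 209960.00 | 18560.00
web | 3240.00 | 9.00 | 106.00 | 29160.00 | 343440.00
top flange | 1470.00 | -34.50 | 203.00 | -50715.00 | 298410.00
Σ | 7030.00 |  |  | 188405.00 | 660410.00
x̄ = 188405.00 / 7030.00 = 26.80 mm
ȳ = 660410.00 / 7030.00 = 93.94 mm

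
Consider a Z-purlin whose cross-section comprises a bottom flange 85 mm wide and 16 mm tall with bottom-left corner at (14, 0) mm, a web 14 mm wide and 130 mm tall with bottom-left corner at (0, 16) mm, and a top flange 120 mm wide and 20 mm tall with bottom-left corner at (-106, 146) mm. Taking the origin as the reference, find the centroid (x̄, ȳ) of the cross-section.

bottom flange: A = 85 × 16 = 1360.00, centroid at (56.50, 8.00).
web: A = 14 × 130 = 1820.00, centroid at (7.00, 81.00).
top flange: A = 120 × 20 = 2400.00, centroid at (-46.00, 156.00).
ΣA = 5580.00 mm², ΣAx̄ = -20820.00 mm³, ΣAȳ = 532700.00 mm³.
x̄ = -20820.00/5580.00 = -3.73 mm; ȳ = 532700.00/5580.00 = 95.47 mm.

x̄ = -3.73 mm, ȳ = 95.47 mm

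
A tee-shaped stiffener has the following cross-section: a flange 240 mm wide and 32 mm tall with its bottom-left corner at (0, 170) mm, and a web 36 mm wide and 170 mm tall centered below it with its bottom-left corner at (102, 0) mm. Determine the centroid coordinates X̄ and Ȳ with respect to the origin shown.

web: A = 36 × 170 = 6120.00, centroid at (120.00, 85.00).
flange: A = 240 × 32 = 7680.00, centroid at (120.00, 186.00).
ΣA = 13800.00 mm², ΣAX̄ = 1656000.00 mm³, ΣAȲ = 1948680.00 mm³.
X̄ = 1656000.00/13800.00 = 120.00 mm; Ȳ = 1948680.00/13800.00 = 141.21 mm.

X̄ = 120.00 mm, Ȳ = 141.21 mm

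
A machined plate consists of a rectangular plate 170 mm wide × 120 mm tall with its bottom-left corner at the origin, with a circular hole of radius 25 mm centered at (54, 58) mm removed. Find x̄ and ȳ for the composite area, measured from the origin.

x̄ = 88.30 mm, ȳ = 60.21 mm

plate: A = 170 × 120 = 20400.00, centroid at (85.00, 60.00).
hole: A = −π·25² = -1963.50, centroid at (54.00, 58.00).
ΣA = 18436.50 mm²
ΣAx̄ = (20400.00)(85.00) + (-1963.50)(54.00) = 1627971.25 mm³
ΣAȳ = (20400.00)(60.00) + (-1963.50)(58.00) = 1110117.27 mm³
x̄ = 1627971.25 / 18436.50 = 88.30 mm
ȳ = 1110117.27 / 18436.50 = 60.21 mm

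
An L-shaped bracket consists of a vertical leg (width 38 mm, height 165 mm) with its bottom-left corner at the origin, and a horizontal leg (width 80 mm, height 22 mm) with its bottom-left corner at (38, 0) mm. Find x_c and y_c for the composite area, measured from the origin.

vertical leg: A = 38 × 165 = 6270.00, centroid at (19.00, 82.50).
horizontal leg: A = 80 × 22 = 1760.00, centroid at (78.00, 11.00).
ΣA = 8030.00 mm², ΣAx_c = 256410.00 mm³, ΣAy_c = 536635.00 mm³.
x_c = 256410.00/8030.00 = 31.93 mm; y_c = 536635.00/8030.00 = 66.83 mm.

x_c = 31.93 mm, y_c = 66.83 mm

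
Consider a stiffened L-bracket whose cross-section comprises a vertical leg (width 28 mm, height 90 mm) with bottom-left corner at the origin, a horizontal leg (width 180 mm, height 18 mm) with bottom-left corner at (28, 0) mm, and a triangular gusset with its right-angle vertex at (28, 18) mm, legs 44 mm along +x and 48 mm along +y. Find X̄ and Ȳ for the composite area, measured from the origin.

Part | A | x̄ᵢ | ȳᵢ | A·x̄ᵢ | A·ȳᵢ
vertical leg | 2520.00 | 14.00 | 45.00 | 35280.00 | 113400.00
horizontal leg | 3240.00 | 118.00 | 9.00 | 382320.00 | 29160.00
gusset | 1056.00 | 42.67 | 34.00 | 45056.00 | 35904.00
Σ | 6816.00 |  |  | 462656.00 | 178464.00
X̄ = 462656.00 / 6816.00 = 67.88 mm
Ȳ = 178464.00 / 6816.00 = 26.18 mm

X̄ = 67.88 mm, Ȳ = 26.18 mm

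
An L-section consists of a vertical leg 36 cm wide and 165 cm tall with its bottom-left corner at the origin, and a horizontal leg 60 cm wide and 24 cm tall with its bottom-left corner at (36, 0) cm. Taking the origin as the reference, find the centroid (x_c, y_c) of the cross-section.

x_c = 27.37 cm, y_c = 68.74 cm

vertical leg: A = 36 × 165 = 5940.00, centroid at (18.00, 82.50).
horizontal leg: A = 60 × 24 = 1440.00, centroid at (66.00, 12.00).
ΣA = 7380.00 cm², ΣAx_c = 201960.00 cm³, ΣAy_c = 507330.00 cm³.
x_c = 201960.00/7380.00 = 27.37 cm; y_c = 507330.00/7380.00 = 68.74 cm.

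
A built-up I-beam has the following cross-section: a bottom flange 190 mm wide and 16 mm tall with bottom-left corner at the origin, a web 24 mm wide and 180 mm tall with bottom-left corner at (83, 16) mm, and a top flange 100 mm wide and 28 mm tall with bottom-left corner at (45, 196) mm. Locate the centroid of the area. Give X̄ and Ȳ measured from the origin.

bottom flange: A = 190 × 16 = 3040.00, centroid at (95.00, 8.00).
web: A = 24 × 180 = 4320.00, centroid at (95.00, 106.00).
top flange: A = 100 × 28 = 2800.00, centroid at (95.00, 210.00).
ΣA = 10160.00 mm²
ΣAX̄ = (3040.00)(95.00) + (4320.00)(95.00) + (2800.00)(95.00) = 965200.00 mm³
ΣAȲ = (3040.00)(8.00) + (4320.00)(106.00) + (2800.00)(210.00) = 1070240.00 mm³
X̄ = 965200.00 / 10160.00 = 95.00 mm
Ȳ = 1070240.00 / 10160.00 = 105.34 mm

X̄ = 95.00 mm, Ȳ = 105.34 mm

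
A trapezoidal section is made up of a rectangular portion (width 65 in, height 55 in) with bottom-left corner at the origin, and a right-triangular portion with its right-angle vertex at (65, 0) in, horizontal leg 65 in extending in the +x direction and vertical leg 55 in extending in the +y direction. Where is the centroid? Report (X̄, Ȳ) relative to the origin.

rectangular portion: A = 65 × 55 = 3575.00, centroid at (32.50, 27.50).
triangular portion: A = ½·65·55 = 1787.50, centroid at (86.67, 18.33).
ΣA = 5362.50 in², ΣAX̄ = 271104.17 in³, ΣAȲ = 131083.33 in³.
X̄ = 271104.17/5362.50 = 50.56 in; Ȳ = 131083.33/5362.50 = 24.44 in.

X̄ = 50.56 in, Ȳ = 24.44 in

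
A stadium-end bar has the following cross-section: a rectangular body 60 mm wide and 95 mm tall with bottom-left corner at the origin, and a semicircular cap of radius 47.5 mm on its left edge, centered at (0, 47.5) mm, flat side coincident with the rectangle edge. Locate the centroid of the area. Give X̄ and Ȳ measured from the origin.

X̄ = 10.77 mm, Ȳ = 47.50 mm

rectangular body: A = 60 × 95 = 5700.00, centroid at (30.00, 47.50).
semicircular end: A = ½π·47.5² = 3544.11, centroid at (-20.16, 47.50).
ΣA = 9244.11 mm², ΣAX̄ = 99552.08 mm³, ΣAȲ = 439095.19 mm³.
X̄ = 99552.08/9244.11 = 10.77 mm; Ȳ = 439095.19/9244.11 = 47.50 mm.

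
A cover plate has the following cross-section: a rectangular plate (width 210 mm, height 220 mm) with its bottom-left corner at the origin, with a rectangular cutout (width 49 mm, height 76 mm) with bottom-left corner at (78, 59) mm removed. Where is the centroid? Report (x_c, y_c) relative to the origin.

x_c = 105.22 mm, y_c = 111.14 mm

plate: A = 210 × 220 = 46200.00, centroid at (105.00, 110.00).
hole: A = −(49 × 76) = -3724.00, centroid at (102.50, 97.00).
ΣA = 42476.00 mm²
ΣAx_c = (46200.00)(105.00) + (-3724.00)(102.50) = 4469290.00 mm³
ΣAy_c = (46200.00)(110.00) + (-3724.00)(97.00) = 4720772.00 mm³
x_c = 4469290.00 / 42476.00 = 105.22 mm
y_c = 4720772.00 / 42476.00 = 111.14 mm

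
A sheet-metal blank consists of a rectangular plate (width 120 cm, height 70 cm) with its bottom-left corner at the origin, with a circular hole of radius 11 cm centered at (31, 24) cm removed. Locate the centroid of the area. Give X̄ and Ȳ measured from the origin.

X̄ = 61.37 cm, Ȳ = 35.52 cm

plate: A = 120 × 70 = 8400.00, centroid at (60.00, 35.00).
hole: A = −π·11² = -380.13, centroid at (31.00, 24.00).
ΣA = 8019.87 cm², ΣAX̄ = 492215.89 cm³, ΣAȲ = 284876.81 cm³.
X̄ = 492215.89/8019.87 = 61.37 cm; Ȳ = 284876.81/8019.87 = 35.52 cm.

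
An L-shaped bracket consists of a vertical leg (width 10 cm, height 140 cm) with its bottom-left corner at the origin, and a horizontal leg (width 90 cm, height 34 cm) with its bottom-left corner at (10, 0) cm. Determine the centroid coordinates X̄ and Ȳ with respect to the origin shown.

vertical leg: A = 10 × 140 = 1400.00, centroid at (5.00, 70.00).
horizontal leg: A = 90 × 34 = 3060.00, centroid at (55.00, 17.00).
ΣA = 4460.00 cm², ΣAX̄ = 175300.00 cm³, ΣAȲ = 150020.00 cm³.
X̄ = 175300.00/4460.00 = 39.30 cm; Ȳ = 150020.00/4460.00 = 33.64 cm.

X̄ = 39.30 cm, Ȳ = 33.64 cm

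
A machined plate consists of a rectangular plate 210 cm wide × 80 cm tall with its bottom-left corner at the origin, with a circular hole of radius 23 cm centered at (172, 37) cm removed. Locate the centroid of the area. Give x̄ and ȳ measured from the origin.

plate: A = 210 × 80 = 16800.00, centroid at (105.00, 40.00).
hole: A = −π·23² = -1661.90, centroid at (172.00, 37.00).
ΣA = 15138.10 cm²
ΣAx̄ = (16800.00)(105.00) + (-1661.90)(172.00) = 1478152.77 cm³
ΣAȳ = (16800.00)(40.00) + (-1661.90)(37.00) = 610509.61 cm³
x̄ = 1478152.77 / 15138.10 = 97.64 cm
ȳ = 610509.61 / 15138.10 = 40.33 cm

x̄ = 97.64 cm, ȳ = 40.33 cm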